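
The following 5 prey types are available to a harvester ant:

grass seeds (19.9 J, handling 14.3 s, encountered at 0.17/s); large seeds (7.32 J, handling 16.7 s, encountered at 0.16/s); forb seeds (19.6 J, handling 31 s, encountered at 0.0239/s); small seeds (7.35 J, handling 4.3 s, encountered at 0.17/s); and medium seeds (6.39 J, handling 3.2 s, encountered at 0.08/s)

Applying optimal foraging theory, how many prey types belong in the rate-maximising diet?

E/h in descending order: medium seeds 2, small seeds 1.71, grass seeds 1.39, forb seeds 0.632, large seeds 0.438 J/s. The optimal diet is the largest prefix of this list for which every included type satisfies E_i/h_i > R on the types above it.
Rate on top 1: 0.407. small seeds: 1.71 > 0.407 → include.
Rate on top 2: 0.8861. grass seeds: 1.39 > 0.8861 → include.
Rate on top 3: 1.164. forb seeds: 0.632 < 1.164 → exclude; stop.
Optimal diet: medium seeds, small seeds, grass seeds — 3 of 5 types.

3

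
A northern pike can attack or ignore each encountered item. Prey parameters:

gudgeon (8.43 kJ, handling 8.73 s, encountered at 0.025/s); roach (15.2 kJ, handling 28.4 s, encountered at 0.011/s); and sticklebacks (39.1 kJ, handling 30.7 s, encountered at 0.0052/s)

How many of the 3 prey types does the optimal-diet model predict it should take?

3

E/h in descending order: sticklebacks 1.27, gudgeon 0.966, roach 0.535 kJ/s. The optimal diet is the largest prefix of this list for which every included type satisfies E_i/h_i > R on the types above it.
Rate on top 1: 0.1753. gudgeon: 0.966 > 0.1753 → include.
Rate on top 2: 0.3005. roach: 0.535 > 0.3005 → include.
Optimal diet: sticklebacks, gudgeon, roach — 3 of 3 types.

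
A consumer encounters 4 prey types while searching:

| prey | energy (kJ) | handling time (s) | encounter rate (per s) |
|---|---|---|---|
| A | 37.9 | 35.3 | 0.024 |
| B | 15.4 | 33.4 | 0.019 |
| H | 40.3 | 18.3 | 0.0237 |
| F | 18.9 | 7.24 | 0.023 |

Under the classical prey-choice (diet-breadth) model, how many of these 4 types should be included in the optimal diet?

E/h in descending order: F 2.61, H 2.2, A 1.07, B 0.461 kJ/s. The optimal diet is the largest prefix of this list for which every included type satisfies E_i/h_i > R on the types above it.
Rate on top 1: 0.3726. H: 2.2 > 0.3726 → include.
Rate on top 2: 0.8685. A: 1.07 > 0.8685 → include.
Rate on top 3: 0.9395. B: 0.461 < 0.9395 → exclude; stop.
Optimal diet: F, H, A — 3 of 4 types.

3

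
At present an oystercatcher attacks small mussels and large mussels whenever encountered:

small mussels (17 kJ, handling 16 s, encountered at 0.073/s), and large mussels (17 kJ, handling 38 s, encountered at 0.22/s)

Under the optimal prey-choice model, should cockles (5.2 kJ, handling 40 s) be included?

No

On small mussels and large mussels alone, R = ΣλE/(1+Σλh) = 4.981/10.53 = 0.4731 kJ/s.
cockles: E/h = 5.2/40 = 0.13 kJ/s.
Since 0.13 < R, time spent handling cockles is better spent searching.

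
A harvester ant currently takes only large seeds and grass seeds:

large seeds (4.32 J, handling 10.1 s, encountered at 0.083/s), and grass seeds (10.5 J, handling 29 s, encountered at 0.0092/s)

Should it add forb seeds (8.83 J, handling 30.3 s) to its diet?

Yes

On large seeds and grass seeds alone, R = ΣλE/(1+Σλh) = 0.4552/2.105 = 0.2162 J/s.
Profitability of forb seeds: 8.83/30.3 = 0.2914 J/s.
Since 0.2914 > R, including forb seeds increases the long-run rate.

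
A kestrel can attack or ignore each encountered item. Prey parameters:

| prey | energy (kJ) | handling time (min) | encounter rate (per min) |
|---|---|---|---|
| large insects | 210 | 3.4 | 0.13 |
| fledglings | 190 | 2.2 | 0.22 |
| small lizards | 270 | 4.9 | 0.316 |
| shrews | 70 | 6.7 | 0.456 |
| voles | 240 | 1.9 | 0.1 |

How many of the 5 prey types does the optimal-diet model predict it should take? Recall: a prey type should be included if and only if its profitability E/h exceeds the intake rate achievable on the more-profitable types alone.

Profitabilities (E/h, kJ/min): voles 126, fledglings 86.4, large insects 61.8, small lizards 55.1, shrews 10.4. Add prey in this order while the next type's profitability exceeds the intake rate on those already taken.
Rate on top 1: 20.17. fledglings: 86.4 > 20.17 → include.
Rate on top 2: 39.31. large insects: 61.8 > 39.31 → include.
Rate on top 3: 44. small lizards: 55.1 > 44 → include.
Rate on top 4: 48.69. shrews: 10.4 < 48.69 → exclude; stop.
Optimal diet: voles, fledglings, large insects, small lizards — 4 of 5 types.

4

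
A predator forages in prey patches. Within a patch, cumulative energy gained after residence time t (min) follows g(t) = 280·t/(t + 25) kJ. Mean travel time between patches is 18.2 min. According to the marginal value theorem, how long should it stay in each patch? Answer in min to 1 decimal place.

By the marginal value theorem, leave when the instantaneous gain rate g'(t) equals the habitat-wide average g(t)/(T + t).
g'(t) = 280·25/(t + 25)². Setting 280·25/(t+25)² = 280t/[(t+25)(18.2+t)] gives 25(18.2+t) = t(t+25), so t² = 25×18.2 = 455.
t* = √455 = 21.33 min.

21.3 min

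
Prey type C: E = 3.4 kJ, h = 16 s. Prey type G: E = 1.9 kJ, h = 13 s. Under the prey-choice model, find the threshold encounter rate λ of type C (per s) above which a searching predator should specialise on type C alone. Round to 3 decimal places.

0.138 per s

The zero-one rule: include type G iff E₂/h₂ > λE₁/(1+λh₁). Equality gives the switch point.
λE₁h₂ = E₂ + λE₂h₁ ⇒ λ = E₂/(E₁h₂ − E₂h₁) = 1.9/(44.2 − 30.4) = 0.1377 per s.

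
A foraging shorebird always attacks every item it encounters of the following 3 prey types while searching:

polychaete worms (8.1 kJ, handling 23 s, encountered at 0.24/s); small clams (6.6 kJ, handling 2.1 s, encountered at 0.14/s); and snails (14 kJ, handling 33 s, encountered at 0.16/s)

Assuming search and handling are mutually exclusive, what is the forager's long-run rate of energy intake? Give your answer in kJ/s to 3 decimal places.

Energy encountered per unit search time: 0.24×8.1 + 0.14×6.6 + 0.16×14 = 5.108 kJ/s.
Handling time per unit search time: 0.24×23 + 0.14×2.1 + 0.16×33 = 11.09.
Rate = 5.108/(1 + 11.09) = 0.4224 kJ/s.

0.422 kJ/s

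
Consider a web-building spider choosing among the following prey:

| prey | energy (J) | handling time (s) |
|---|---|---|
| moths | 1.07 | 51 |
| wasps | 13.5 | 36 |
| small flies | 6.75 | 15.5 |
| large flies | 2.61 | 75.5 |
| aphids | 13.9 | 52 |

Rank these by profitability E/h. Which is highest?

In descending order of E/h:
small flies: 6.75/15.5 = 0.435 J/s
wasps: 13.5/36 = 0.375 J/s
aphids: 13.9/52 = 0.267 J/s
large flies: 2.61/75.5 = 0.0346 J/s
moths: 1.07/51 = 0.021 J/s

small flies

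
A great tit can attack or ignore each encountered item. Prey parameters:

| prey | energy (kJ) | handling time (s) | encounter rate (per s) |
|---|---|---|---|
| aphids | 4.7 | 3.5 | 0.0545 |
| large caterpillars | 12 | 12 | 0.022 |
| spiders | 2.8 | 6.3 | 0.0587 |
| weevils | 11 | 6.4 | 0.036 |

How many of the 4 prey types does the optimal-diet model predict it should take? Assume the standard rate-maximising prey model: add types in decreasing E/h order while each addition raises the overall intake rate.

Profitabilities (E/h, kJ/s): weevils 1.72, aphids 1.34, large caterpillars 1, spiders 0.444. Add prey in this order while the next type's profitability exceeds the intake rate on those already taken.
Rate on top 1: 0.3218. aphids: 1.34 > 0.3218 → include.
Rate on top 2: 0.4589. large caterpillars: 1 > 0.4589 → include.
Rate on top 3: 0.5437. spiders: 0.444 < 0.5437 → exclude; stop.
Optimal diet: weevils, aphids, large caterpillars — 3 of 4 types.

3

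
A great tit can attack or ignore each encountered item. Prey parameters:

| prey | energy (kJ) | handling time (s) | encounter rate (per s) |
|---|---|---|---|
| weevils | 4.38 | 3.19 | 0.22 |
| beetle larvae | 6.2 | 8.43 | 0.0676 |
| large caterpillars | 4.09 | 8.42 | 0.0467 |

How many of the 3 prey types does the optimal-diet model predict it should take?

2

Profitabilities (E/h, kJ/s): weevils 1.37, beetle larvae 0.735, large caterpillars 0.486. Add prey in this order while the next type's profitability exceeds the intake rate on those already taken.
Rate on top 1: 0.5662. beetle larvae: 0.735 > 0.5662 → include.
Rate on top 2: 0.6087. large caterpillars: 0.486 < 0.6087 → exclude; stop.
Optimal diet: weevils, beetle larvae — 2 of 3 types.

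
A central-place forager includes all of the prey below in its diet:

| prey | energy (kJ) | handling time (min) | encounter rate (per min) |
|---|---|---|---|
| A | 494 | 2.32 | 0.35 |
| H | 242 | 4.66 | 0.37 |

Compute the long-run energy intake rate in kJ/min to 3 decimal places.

R = (0.35×494 + 0.37×242) / (1 + 0.35×2.32 + 0.37×4.66) = 262.4/3.536 = 74.22 kJ/min.

74.215 kJ/min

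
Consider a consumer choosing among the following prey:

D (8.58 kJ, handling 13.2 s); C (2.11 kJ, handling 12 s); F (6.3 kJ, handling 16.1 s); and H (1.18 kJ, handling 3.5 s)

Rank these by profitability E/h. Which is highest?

D

Profitability E/h (kJ/s): D = 8.58/13.2 = 0.65, C = 2.11/12 = 0.176, F = 6.3/16.1 = 0.391, H = 1.18/3.5 = 0.337.
Ranked: D > F > H > C.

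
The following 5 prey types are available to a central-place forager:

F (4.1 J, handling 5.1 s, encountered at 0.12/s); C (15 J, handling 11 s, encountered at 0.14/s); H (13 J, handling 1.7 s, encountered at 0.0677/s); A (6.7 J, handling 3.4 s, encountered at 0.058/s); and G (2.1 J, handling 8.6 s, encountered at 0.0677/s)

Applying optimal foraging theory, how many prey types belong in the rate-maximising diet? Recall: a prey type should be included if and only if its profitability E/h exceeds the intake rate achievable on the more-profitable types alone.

3

E/h in descending order: H 7.65, A 1.97, C 1.36, F 0.804, G 0.244 J/s. The optimal diet is the largest prefix of this list for which every included type satisfies E_i/h_i > R on the types above it.
Rate on top 1: 0.7893. A: 1.97 > 0.7893 → include.
Rate on top 2: 0.9668. C: 1.36 > 0.9668 → include.
Rate on top 3: 1.181. F: 0.804 < 1.181 → exclude; stop.
Optimal diet: H, A, C — 3 of 5 types.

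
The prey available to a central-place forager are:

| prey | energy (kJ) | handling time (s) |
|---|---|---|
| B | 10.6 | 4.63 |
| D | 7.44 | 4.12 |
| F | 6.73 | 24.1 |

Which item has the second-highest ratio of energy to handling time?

D

In descending order of E/h:
B: 10.6/4.63 = 2.29 kJ/s
D: 7.44/4.12 = 1.81 kJ/s
F: 6.73/24.1 = 0.279 kJ/s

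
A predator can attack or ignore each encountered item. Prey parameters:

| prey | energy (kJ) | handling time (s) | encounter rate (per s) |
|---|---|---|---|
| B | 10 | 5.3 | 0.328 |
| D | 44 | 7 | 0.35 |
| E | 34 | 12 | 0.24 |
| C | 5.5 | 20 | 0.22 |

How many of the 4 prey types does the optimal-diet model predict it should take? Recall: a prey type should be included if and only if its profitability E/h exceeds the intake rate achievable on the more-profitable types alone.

1

Rank by E/h (kJ/s): D 6.29, E 2.83, B 1.89, C 0.275. Include each in turn until the next type's E/h falls below the running intake rate.
Rate on top 1: 4.464. E: 2.83 < 4.464 → exclude; stop.
Optimal diet: D — 1 of 4 types.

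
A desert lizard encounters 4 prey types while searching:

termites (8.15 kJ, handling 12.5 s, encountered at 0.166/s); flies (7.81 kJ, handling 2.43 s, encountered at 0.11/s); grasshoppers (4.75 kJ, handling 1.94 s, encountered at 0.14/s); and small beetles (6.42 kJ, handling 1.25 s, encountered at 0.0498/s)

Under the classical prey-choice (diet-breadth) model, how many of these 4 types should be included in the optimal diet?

Rank by E/h (kJ/s): small beetles 5.14, flies 3.21, grasshoppers 2.45, termites 0.652. Include each in turn until the next type's E/h falls below the running intake rate.
Rate on top 1: 0.301. flies: 3.21 > 0.301 → include.
Rate on top 2: 0.8866. grasshoppers: 2.45 > 0.8866 → include.
Rate on top 3: 1.152. termites: 0.652 < 1.152 → exclude; stop.
Optimal diet: small beetles, flies, grasshoppers — 3 of 4 types.

3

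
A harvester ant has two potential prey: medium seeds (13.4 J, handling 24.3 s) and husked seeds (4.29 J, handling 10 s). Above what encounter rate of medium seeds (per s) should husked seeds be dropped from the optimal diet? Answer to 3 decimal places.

Drop husked seeds once their profitability E₂/h₂ falls below the rate achievable on medium seeds alone: E₂/h₂ = λE₁/(1 + λh₁).
Solve for λ: λE₁h₂ = E₂(1 + λh₁) → λ(E₁h₂ − E₂h₁) = E₂ → λ = E₂/(E₁h₂ − E₂h₁).
λ = 4.29/(13.4×10 − 4.29×24.3) = 4.29/29.75 = 0.1442 per s.

0.144 per s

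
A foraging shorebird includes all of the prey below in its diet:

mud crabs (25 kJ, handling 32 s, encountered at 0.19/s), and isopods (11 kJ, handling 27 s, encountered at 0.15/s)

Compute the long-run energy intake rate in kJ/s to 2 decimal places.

R = (0.19×25 + 0.15×11) / (1 + 0.19×32 + 0.15×27) = 6.4/11.13 = 0.575 kJ/s.

0.58 kJ/s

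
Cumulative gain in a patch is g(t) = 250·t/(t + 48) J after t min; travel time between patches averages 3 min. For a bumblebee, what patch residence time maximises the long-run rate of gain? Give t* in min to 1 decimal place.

12.0 min

Optimal t* satisfies g'(t*) = g(t*)/(T + t*).
g'(t) = 250·48/(t + 48)². Setting 250·48/(t+48)² = 250t/[(t+48)(3+t)] gives 48(3+t) = t(t+48), so t² = 48×3 = 144.
t* = √144 = 12 min.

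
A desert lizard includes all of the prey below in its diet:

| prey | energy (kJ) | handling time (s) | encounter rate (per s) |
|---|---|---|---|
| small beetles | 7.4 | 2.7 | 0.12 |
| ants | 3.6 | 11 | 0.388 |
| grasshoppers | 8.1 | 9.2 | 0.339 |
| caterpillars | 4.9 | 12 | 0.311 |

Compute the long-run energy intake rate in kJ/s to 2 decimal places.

0.53 kJ/s

R = (0.12×7.4 + 0.388×3.6 + 0.339×8.1 + 0.311×4.9) / (1 + 0.12×2.7 + 0.388×11 + 0.339×9.2 + 0.311×12) = 6.555/12.44 = 0.5268 kJ/s.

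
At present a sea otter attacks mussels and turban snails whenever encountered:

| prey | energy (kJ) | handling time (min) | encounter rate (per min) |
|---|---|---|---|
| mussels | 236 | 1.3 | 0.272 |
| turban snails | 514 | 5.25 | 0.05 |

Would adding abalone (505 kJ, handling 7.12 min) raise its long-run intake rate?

Current rate: (0.272×236 + 0.05×514)/(1 + 0.272×1.3 + 0.05×5.25) = 55.62 kJ/min.
Profitability of abalone: 505/7.12 = 70.93 kJ/min.
70.93 > 55.62, so adding abalone raises the average — include it.

Yes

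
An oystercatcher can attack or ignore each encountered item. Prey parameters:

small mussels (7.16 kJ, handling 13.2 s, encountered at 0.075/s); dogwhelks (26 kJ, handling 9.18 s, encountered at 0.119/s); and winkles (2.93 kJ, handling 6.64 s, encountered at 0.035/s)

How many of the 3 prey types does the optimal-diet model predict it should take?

E/h in descending order: dogwhelks 2.83, small mussels 0.542, winkles 0.441 kJ/s. The optimal diet is the largest prefix of this list for which every included type satisfies E_i/h_i > R on the types above it.
Rate on top 1: 1.479. small mussels: 0.542 < 1.479 → exclude; stop.
Optimal diet: dogwhelks — 1 of 3 types.

1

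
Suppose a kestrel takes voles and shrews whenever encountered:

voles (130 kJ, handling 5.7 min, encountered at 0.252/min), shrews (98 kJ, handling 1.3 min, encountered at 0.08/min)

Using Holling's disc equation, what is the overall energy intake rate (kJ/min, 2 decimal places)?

15.98 kJ/min

R = (0.252×130 + 0.08×98) / (1 + 0.252×5.7 + 0.08×1.3) = 40.6/2.54 = 15.98 kJ/min.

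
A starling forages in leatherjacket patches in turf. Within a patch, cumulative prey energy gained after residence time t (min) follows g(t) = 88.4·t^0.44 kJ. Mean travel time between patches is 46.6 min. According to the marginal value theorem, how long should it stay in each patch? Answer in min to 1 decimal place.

36.6 min

Optimal t* satisfies g'(t*) = g(t*)/(T + t*).
g'(t) = 0.44·88.4·t^-0.56. Setting 0.44·88.4·t^-0.56 = 88.4·t^0.44/(46.6+t) gives 0.44(46.6+t) = t, so 0.56·t = 0.44×46.6.
t* = 0.44×46.6/0.56 = 36.61 min.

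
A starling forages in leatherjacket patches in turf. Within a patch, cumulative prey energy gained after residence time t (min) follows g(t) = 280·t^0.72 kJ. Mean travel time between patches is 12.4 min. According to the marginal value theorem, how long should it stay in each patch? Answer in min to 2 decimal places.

Maximise g(t)/(T+t): set derivative to zero → g'(t)(T+t) = g(t).
g'(t) = 0.72·280·t^-0.28. Setting 0.72·280·t^-0.28 = 280·t^0.72/(12.4+t) gives 0.72(12.4+t) = t, so 0.28·t = 0.72×12.4.
t* = 0.72×12.4/0.28 = 31.89 min.

31.89 min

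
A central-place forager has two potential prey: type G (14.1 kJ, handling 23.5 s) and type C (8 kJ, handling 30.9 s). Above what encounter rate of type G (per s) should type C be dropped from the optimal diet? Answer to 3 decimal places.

Drop type C once their profitability E₂/h₂ falls below the rate achievable on type G alone: E₂/h₂ = λE₁/(1 + λh₁).
Solve for λ: λE₁h₂ = E₂(1 + λh₁) → λ(E₁h₂ − E₂h₁) = E₂ → λ = E₂/(E₁h₂ − E₂h₁).
λ = 8/(14.1×30.9 − 8×23.5) = 8/247.7 = 0.0323 per s.

0.032 per s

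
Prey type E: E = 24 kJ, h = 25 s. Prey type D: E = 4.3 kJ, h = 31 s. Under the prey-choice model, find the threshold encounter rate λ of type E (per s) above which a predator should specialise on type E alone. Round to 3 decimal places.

0.007 per s

The zero-one rule: include type D iff E₂/h₂ > λE₁/(1+λh₁). Equality gives the switch point.
λE₁h₂ = E₂ + λE₂h₁ ⇒ λ = E₂/(E₁h₂ − E₂h₁) = 4.3/(744 − 107.5) = 0.006756 per s.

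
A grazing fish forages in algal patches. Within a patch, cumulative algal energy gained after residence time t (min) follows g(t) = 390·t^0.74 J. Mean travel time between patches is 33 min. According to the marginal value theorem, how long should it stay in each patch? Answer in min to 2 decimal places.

Maximise g(t)/(T+t): set derivative to zero → g'(t)(T+t) = g(t).
g'(t) = 0.74·390·t^-0.26. Setting 0.74·390·t^-0.26 = 390·t^0.74/(33+t) gives 0.74(33+t) = t, so 0.26·t = 0.74×33.
t* = 0.74×33/0.26 = 93.92 min.

93.92 min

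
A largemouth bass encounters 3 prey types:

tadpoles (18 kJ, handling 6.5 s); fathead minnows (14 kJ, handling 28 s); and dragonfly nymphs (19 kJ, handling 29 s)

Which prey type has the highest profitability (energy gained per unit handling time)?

Profitability E/h (kJ/s): tadpoles = 18/6.5 = 2.77, fathead minnows = 14/28 = 0.5, dragonfly nymphs = 19/29 = 0.655.
Ranked: tadpoles > dragonfly nymphs > fathead minnows.

tadpoles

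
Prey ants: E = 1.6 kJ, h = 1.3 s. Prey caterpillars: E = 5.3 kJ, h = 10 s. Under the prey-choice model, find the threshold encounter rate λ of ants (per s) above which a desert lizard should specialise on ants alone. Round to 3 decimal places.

The zero-one rule: include caterpillars iff E₂/h₂ > λE₁/(1+λh₁). Equality gives the switch point.
λE₁h₂ = E₂ + λE₂h₁ ⇒ λ = E₂/(E₁h₂ − E₂h₁) = 5.3/(16 − 6.89) = 0.5818 per s.

0.582 per s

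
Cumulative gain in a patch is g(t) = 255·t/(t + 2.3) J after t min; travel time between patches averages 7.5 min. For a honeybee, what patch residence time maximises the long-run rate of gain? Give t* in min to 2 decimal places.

Optimal t* satisfies g'(t*) = g(t*)/(T + t*).
g'(t) = 255·2.3/(t + 2.3)². Setting 255·2.3/(t+2.3)² = 255t/[(t+2.3)(7.5+t)] gives 2.3(7.5+t) = t(t+2.3), so t² = 2.3×7.5 = 17.25.
t* = √17.25 = 4.153 min.

4.15 min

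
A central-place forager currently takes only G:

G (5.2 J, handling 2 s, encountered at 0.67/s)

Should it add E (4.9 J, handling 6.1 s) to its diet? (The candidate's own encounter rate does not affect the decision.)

On G alone, R = ΣλE/(1+Σλh) = 3.484/2.34 = 1.489 J/s.
Profitability of E: 4.9/6.1 = 0.8033 J/s.
0.8033 < 1.489, so adding E would lower the average — exclude it.

No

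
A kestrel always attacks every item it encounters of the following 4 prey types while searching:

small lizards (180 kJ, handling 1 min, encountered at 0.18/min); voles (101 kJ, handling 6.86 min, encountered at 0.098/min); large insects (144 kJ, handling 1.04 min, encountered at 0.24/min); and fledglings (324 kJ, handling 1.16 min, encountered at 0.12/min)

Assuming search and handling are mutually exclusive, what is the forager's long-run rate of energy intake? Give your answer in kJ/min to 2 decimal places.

51.64 kJ/min

R = Σλ_iE_i / (1 + Σλ_ih_i)
Numerator: 0.18×180 + 0.098×101 + 0.24×144 + 0.12×324 = 115.7
Denominator: 1 + 0.18×1 + 0.098×6.86 + 0.24×1.04 + 0.12×1.16 = 2.241
R = 115.7/2.241 = 51.64 kJ/min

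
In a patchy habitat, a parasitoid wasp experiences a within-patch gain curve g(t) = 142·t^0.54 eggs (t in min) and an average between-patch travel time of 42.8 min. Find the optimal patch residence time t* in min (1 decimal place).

Maximise g(t)/(T+t): set derivative to zero → g'(t)(T+t) = g(t).
g'(t) = 0.54·142·t^-0.46. Setting 0.54·142·t^-0.46 = 142·t^0.54/(42.8+t) gives 0.54(42.8+t) = t, so 0.46·t = 0.54×42.8.
t* = 0.54×42.8/0.46 = 50.24 min.

50.2 min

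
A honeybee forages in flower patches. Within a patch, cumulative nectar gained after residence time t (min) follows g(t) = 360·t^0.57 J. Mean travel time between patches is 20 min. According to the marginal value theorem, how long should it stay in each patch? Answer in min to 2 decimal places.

26.51 min

Optimal t* satisfies g'(t*) = g(t*)/(T + t*).
g'(t) = 0.57·360·t^-0.43. Setting 0.57·360·t^-0.43 = 360·t^0.57/(20+t) gives 0.57(20+t) = t, so 0.43·t = 0.57×20.
t* = 0.57×20/0.43 = 26.51 min.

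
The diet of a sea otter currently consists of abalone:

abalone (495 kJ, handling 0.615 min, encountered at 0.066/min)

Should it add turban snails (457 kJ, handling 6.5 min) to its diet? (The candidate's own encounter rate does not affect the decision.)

Yes

Current rate: (0.066×495)/(1 + 0.066×0.615) = 31.4 kJ/min.
turban snails: E/h = 457/6.5 = 70.31 kJ/min.
Since 70.31 > R, including turban snails increases the long-run rate.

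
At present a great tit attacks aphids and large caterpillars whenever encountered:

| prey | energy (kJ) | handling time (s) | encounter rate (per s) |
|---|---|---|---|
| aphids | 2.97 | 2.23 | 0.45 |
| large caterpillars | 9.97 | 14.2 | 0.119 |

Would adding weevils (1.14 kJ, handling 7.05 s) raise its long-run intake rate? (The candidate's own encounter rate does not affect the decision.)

No

Current rate: (0.45×2.97 + 0.119×9.97)/(1 + 0.45×2.23 + 0.119×14.2) = 0.6831 kJ/s.
Profitability of weevils: 1.14/7.05 = 0.1617 kJ/s.
Since 0.1617 < R, time spent handling weevils is better spent searching.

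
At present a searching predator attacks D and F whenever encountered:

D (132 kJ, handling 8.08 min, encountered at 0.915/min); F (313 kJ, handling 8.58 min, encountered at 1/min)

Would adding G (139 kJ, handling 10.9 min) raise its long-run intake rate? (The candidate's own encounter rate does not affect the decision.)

Current rate: (0.915×132 + 1×313)/(1 + 0.915×8.08 + 1×8.58) = 25.56 kJ/min.
Profitability of G: 139/10.9 = 12.75 kJ/min.
12.75 < 25.56, so adding G would lower the average — exclude it.

No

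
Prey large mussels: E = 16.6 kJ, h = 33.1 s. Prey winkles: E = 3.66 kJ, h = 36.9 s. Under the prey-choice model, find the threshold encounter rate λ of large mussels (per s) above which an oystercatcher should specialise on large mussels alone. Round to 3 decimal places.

The zero-one rule: include winkles iff E₂/h₂ > λE₁/(1+λh₁). Equality gives the switch point.
λE₁h₂ = E₂ + λE₂h₁ ⇒ λ = E₂/(E₁h₂ − E₂h₁) = 3.66/(612.5 − 121.1) = 0.007448 per s.

0.007 per s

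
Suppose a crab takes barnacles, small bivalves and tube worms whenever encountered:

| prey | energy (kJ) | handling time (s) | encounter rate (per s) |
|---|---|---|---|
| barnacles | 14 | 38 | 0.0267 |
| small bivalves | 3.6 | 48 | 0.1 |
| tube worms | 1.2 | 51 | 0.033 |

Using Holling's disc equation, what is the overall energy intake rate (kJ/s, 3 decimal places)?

0.091 kJ/s

Energy encountered per unit search time: 0.0267×14 + 0.1×3.6 + 0.033×1.2 = 0.7734 kJ/s.
Handling time per unit search time: 0.0267×38 + 0.1×48 + 0.033×51 = 7.498.
Rate = 0.7734/(1 + 7.498) = 0.09101 kJ/s.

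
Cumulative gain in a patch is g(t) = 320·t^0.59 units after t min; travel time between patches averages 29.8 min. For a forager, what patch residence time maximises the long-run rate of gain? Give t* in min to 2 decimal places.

42.88 min

By the marginal value theorem, leave when the instantaneous gain rate g'(t) equals the habitat-wide average g(t)/(T + t).
g'(t) = 0.59·320·t^-0.41. Setting 0.59·320·t^-0.41 = 320·t^0.59/(29.8+t) gives 0.59(29.8+t) = t, so 0.41·t = 0.59×29.8.
t* = 0.59×29.8/0.41 = 42.88 min.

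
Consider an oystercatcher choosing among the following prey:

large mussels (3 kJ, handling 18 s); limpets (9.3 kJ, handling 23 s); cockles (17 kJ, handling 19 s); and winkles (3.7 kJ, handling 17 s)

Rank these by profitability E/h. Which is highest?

In descending order of E/h:
cockles: 17/19 = 0.895 kJ/s
limpets: 9.3/23 = 0.404 kJ/s
winkles: 3.7/17 = 0.218 kJ/s
large mussels: 3/18 = 0.167 kJ/s

cockles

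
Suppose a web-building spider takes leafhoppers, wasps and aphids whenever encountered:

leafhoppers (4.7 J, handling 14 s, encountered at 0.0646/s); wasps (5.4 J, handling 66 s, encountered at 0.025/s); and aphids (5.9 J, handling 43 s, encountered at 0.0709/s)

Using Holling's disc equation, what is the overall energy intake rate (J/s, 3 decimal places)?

Energy encountered per unit search time: 0.0646×4.7 + 0.025×5.4 + 0.0709×5.9 = 0.8569 J/s.
Handling time per unit search time: 0.0646×14 + 0.025×66 + 0.0709×43 = 5.603.
Rate = 0.8569/(1 + 5.603) = 0.1298 J/s.

0.130 J/s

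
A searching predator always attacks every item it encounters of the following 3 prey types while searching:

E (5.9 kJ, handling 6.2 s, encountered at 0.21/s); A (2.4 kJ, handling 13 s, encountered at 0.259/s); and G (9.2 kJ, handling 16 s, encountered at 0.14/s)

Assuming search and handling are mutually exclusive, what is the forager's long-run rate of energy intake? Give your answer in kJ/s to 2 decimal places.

0.40 kJ/s

Energy encountered per unit search time: 0.21×5.9 + 0.259×2.4 + 0.14×9.2 = 3.149 kJ/s.
Handling time per unit search time: 0.21×6.2 + 0.259×13 + 0.14×16 = 6.909.
Rate = 3.149/(1 + 6.909) = 0.3981 kJ/s.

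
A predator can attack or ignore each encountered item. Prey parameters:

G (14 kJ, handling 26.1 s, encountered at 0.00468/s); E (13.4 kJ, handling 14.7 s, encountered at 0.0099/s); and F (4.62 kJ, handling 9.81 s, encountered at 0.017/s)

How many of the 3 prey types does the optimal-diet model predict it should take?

3

Profitabilities (E/h, kJ/s): E 0.912, G 0.536, F 0.471. Add prey in this order while the next type's profitability exceeds the intake rate on those already taken.
Rate on top 1: 0.1158. G: 0.536 > 0.1158 → include.
Rate on top 2: 0.1563. F: 0.471 > 0.1563 → include.
Optimal diet: E, G, F — 3 of 3 types.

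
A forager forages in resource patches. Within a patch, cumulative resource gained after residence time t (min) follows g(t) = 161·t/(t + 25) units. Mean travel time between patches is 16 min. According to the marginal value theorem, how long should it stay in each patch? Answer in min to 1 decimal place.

20.0 min

Optimal t* satisfies g'(t*) = g(t*)/(T + t*).
g'(t) = 161·25/(t + 25)². Setting 161·25/(t+25)² = 161t/[(t+25)(16+t)] gives 25(16+t) = t(t+25), so t² = 25×16 = 400.
t* = √400 = 20 min.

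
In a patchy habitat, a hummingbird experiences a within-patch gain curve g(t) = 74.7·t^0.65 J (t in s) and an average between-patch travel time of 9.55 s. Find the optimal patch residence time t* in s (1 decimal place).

17.7 s

Optimal t* satisfies g'(t*) = g(t*)/(T + t*).
g'(t) = 0.65·74.7·t^-0.35. Setting 0.65·74.7·t^-0.35 = 74.7·t^0.65/(9.55+t) gives 0.65(9.55+t) = t, so 0.35·t = 0.65×9.55.
t* = 0.65×9.55/0.35 = 17.74 s.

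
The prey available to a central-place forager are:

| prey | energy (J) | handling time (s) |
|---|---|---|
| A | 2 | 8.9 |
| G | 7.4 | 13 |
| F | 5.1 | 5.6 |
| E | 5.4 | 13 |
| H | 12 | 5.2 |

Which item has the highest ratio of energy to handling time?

H

Profitability E/h (J/s): A = 2/8.9 = 0.225, G = 7.4/13 = 0.569, F = 5.1/5.6 = 0.911, E = 5.4/13 = 0.415, H = 12/5.2 = 2.31.
Ranked: H > F > G > E > A.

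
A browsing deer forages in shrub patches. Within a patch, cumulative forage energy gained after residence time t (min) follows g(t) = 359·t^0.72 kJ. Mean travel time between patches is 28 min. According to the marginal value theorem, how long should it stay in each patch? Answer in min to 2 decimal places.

72.00 min

Optimal t* satisfies g'(t*) = g(t*)/(T + t*).
g'(t) = 0.72·359·t^-0.28. Setting 0.72·359·t^-0.28 = 359·t^0.72/(28+t) gives 0.72(28+t) = t, so 0.28·t = 0.72×28.
t* = 0.72×28/0.28 = 72 min.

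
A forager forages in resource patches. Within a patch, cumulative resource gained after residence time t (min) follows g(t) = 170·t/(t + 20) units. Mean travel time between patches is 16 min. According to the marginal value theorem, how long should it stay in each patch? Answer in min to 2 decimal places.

By the marginal value theorem, leave when the instantaneous gain rate g'(t) equals the habitat-wide average g(t)/(T + t).
g'(t) = 170·20/(t + 20)². Setting 170·20/(t+20)² = 170t/[(t+20)(16+t)] gives 20(16+t) = t(t+20), so t² = 20×16 = 320.
t* = √320 = 17.89 min.

17.89 min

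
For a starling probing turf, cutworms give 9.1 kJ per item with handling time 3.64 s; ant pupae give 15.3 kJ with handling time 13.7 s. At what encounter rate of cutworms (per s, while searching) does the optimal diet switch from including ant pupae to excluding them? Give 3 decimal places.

0.222 per s

At the threshold, the rate on cutworms alone equals the profitability of ant pupae: λ·9.1/(1 + λ·3.64) = 15.3/13.7 = 1.117.
Rearranging, λ(9.1 − 1.117×3.64) = 1.117, so λ = 1.117/5.035 = 0.2218 per s.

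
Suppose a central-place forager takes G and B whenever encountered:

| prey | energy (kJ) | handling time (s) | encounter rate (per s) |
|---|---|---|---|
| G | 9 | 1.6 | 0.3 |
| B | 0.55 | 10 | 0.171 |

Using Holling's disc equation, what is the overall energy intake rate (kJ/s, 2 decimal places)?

Energy encountered per unit search time: 0.3×9 + 0.171×0.55 = 2.794 kJ/s.
Handling time per unit search time: 0.3×1.6 + 0.171×10 = 2.19.
Rate = 2.794/(1 + 2.19) = 0.8759 kJ/s.

0.88 kJ/s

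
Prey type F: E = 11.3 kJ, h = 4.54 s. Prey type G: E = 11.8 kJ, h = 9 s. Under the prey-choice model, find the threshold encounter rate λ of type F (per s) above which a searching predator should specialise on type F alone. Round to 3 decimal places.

Drop type G once their profitability E₂/h₂ falls below the rate achievable on type F alone: E₂/h₂ = λE₁/(1 + λh₁).
Solve for λ: λE₁h₂ = E₂(1 + λh₁) → λ(E₁h₂ − E₂h₁) = E₂ → λ = E₂/(E₁h₂ − E₂h₁).
λ = 11.8/(11.3×9 − 11.8×4.54) = 11.8/48.13 = 0.2452 per s.

0.245 per s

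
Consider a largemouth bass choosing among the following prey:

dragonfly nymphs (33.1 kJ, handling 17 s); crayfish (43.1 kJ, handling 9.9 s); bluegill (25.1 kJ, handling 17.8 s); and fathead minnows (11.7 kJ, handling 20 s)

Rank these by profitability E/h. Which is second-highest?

dragonfly nymphs

Profitability E/h (kJ/s): dragonfly nymphs = 33.1/17 = 1.95, crayfish = 43.1/9.9 = 4.35, bluegill = 25.1/17.8 = 1.41, fathead minnows = 11.7/20 = 0.585.
Ranked: crayfish > dragonfly nymphs > bluegill > fathead minnows.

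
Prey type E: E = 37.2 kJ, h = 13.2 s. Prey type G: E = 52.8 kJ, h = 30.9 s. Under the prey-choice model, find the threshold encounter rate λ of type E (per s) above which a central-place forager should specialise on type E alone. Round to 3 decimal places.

Drop type G once their profitability E₂/h₂ falls below the rate achievable on type E alone: E₂/h₂ = λE₁/(1 + λh₁).
Solve for λ: λE₁h₂ = E₂(1 + λh₁) → λ(E₁h₂ − E₂h₁) = E₂ → λ = E₂/(E₁h₂ − E₂h₁).
λ = 52.8/(37.2×30.9 − 52.8×13.2) = 52.8/452.5 = 0.1167 per s.

0.117 per s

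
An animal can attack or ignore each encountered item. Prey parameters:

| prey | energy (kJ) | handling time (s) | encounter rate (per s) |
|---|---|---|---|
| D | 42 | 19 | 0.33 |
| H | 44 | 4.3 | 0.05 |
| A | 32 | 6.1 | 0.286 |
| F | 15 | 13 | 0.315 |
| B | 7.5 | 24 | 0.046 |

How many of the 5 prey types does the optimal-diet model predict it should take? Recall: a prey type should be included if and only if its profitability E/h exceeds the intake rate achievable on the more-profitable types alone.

2

E/h in descending order: H 10.2, A 5.25, D 2.21, F 1.15, B 0.312 kJ/s. The optimal diet is the largest prefix of this list for which every included type satisfies E_i/h_i > R on the types above it.
Rate on top 1: 1.811. A: 5.25 > 1.811 → include.
Rate on top 2: 3.836. D: 2.21 < 3.836 → exclude; stop.
Optimal diet: H, A — 2 of 5 types.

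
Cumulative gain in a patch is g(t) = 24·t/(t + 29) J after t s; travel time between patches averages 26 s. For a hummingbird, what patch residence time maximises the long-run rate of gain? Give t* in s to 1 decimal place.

27.5 s

Maximise g(t)/(T+t): set derivative to zero → g'(t)(T+t) = g(t).
g'(t) = 24·29/(t + 29)². Setting 24·29/(t+29)² = 24t/[(t+29)(26+t)] gives 29(26+t) = t(t+29), so t² = 29×26 = 754.
t* = √754 = 27.46 s.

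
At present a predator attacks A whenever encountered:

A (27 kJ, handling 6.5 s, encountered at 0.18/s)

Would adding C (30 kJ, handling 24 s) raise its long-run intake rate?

Current rate: (0.18×27)/(1 + 0.18×6.5) = 2.24 kJ/s.
C: E/h = 30/24 = 1.25 kJ/s.
Since 1.25 < R, time spent handling C is better spent searching.

No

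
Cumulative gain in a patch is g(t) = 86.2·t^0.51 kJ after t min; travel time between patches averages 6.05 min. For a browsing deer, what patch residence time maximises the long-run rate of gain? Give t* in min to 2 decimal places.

By the marginal value theorem, leave when the instantaneous gain rate g'(t) equals the habitat-wide average g(t)/(T + t).
g'(t) = 0.51·86.2·t^-0.49. Setting 0.51·86.2·t^-0.49 = 86.2·t^0.51/(6.05+t) gives 0.51(6.05+t) = t, so 0.49·t = 0.51×6.05.
t* = 0.51×6.05/0.49 = 6.297 min.

6.30 min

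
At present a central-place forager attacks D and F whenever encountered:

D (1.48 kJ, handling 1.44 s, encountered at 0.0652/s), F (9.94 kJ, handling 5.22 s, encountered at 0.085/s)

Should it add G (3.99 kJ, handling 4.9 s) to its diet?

Yes

On D and F alone, R = ΣλE/(1+Σλh) = 0.9414/1.538 = 0.6123 kJ/s.
Profitability of G: 3.99/4.9 = 0.8143 kJ/s.
Since 0.8143 > R, including G increases the long-run rate.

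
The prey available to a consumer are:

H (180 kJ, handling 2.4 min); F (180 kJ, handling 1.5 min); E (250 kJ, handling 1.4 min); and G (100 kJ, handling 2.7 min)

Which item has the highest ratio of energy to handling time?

E

In descending order of E/h:
E: 250/1.4 = 179 kJ/min
F: 180/1.5 = 120 kJ/min
H: 180/2.4 = 75 kJ/min
G: 100/2.7 = 37 kJ/min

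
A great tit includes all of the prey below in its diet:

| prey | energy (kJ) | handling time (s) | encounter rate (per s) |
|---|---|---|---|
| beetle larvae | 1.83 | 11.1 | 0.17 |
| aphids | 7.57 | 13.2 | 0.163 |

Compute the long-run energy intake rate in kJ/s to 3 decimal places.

R = Σλ_iE_i / (1 + Σλ_ih_i)
Numerator: 0.17×1.83 + 0.163×7.57 = 1.545
Denominator: 1 + 0.17×11.1 + 0.163×13.2 = 5.039
R = 1.545/5.039 = 0.3066 kJ/s

0.307 kJ/s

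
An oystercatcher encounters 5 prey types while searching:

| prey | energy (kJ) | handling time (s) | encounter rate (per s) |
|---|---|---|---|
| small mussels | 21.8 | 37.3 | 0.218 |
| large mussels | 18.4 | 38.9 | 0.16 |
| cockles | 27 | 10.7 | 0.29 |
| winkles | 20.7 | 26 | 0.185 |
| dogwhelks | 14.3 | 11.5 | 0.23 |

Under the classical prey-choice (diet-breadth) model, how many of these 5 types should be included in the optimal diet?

1

Profitabilities (E/h, kJ/s): cockles 2.52, dogwhelks 1.24, winkles 0.796, small mussels 0.584, large mussels 0.473. Add prey in this order while the next type's profitability exceeds the intake rate on those already taken.
Rate on top 1: 1.908. dogwhelks: 1.24 < 1.908 → exclude; stop.
Optimal diet: cockles — 1 of 5 types.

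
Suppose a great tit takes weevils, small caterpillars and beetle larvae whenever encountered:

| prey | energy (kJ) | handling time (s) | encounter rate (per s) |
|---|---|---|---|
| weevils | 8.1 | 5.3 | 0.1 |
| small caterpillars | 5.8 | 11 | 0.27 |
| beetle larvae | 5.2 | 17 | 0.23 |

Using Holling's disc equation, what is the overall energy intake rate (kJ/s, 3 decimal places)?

Energy encountered per unit search time: 0.1×8.1 + 0.27×5.8 + 0.23×5.2 = 3.572 kJ/s.
Handling time per unit search time: 0.1×5.3 + 0.27×11 + 0.23×17 = 7.41.
Rate = 3.572/(1 + 7.41) = 0.4247 kJ/s.

0.425 kJ/s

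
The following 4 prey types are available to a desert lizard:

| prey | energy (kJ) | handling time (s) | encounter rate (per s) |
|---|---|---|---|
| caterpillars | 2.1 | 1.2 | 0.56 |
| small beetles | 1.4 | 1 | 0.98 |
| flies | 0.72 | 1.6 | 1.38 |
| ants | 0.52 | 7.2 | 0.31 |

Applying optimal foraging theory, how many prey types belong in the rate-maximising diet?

2

E/h in descending order: caterpillars 1.75, small beetles 1.4, flies 0.45, ants 0.0722 kJ/s. The optimal diet is the largest prefix of this list for which every included type satisfies E_i/h_i > R on the types above it.
Rate on top 1: 0.7033. small beetles: 1.4 > 0.7033 → include.
Rate on top 2: 0.9608. flies: 0.45 < 0.9608 → exclude; stop.
Optimal diet: caterpillars, small beetles — 2 of 4 types.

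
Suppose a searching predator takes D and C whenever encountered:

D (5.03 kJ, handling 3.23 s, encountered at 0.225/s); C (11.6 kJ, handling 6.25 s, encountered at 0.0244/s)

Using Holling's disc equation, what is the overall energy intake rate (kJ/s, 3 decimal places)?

R = (0.225×5.03 + 0.0244×11.6) / (1 + 0.225×3.23 + 0.0244×6.25) = 1.415/1.879 = 0.7528 kJ/s.

0.753 kJ/s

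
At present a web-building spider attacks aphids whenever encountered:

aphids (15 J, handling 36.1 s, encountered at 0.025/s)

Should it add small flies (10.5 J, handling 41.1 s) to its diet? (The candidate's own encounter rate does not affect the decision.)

Yes

Intake rate on the current diet: R = (0.025×15) / (1 + 0.025×36.1) = 0.375/1.903 = 0.1971 J/s.
small flies: E/h = 10.5/41.1 = 0.2555 J/s.
Since 0.2555 > R, including small flies increases the long-run rate.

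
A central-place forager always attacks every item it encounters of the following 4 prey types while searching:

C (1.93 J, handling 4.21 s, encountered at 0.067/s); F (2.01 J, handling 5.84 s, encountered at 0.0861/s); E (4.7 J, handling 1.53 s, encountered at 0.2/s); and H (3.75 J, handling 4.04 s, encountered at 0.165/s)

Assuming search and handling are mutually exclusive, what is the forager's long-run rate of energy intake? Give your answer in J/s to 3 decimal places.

Energy encountered per unit search time: 0.067×1.93 + 0.0861×2.01 + 0.2×4.7 + 0.165×3.75 = 1.861 J/s.
Handling time per unit search time: 0.067×4.21 + 0.0861×5.84 + 0.2×1.53 + 0.165×4.04 = 1.757.
Rate = 1.861/(1 + 1.757) = 0.6749 J/s.

0.675 J/s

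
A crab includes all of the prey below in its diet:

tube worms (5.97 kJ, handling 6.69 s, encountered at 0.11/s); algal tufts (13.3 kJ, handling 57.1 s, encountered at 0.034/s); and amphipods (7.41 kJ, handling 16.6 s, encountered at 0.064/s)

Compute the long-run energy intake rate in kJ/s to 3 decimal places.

0.334 kJ/s

R = Σλ_iE_i / (1 + Σλ_ih_i)
Numerator: 0.11×5.97 + 0.034×13.3 + 0.064×7.41 = 1.583
Denominator: 1 + 0.11×6.69 + 0.034×57.1 + 0.064×16.6 = 4.74
R = 1.583/4.74 = 0.334 kJ/s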